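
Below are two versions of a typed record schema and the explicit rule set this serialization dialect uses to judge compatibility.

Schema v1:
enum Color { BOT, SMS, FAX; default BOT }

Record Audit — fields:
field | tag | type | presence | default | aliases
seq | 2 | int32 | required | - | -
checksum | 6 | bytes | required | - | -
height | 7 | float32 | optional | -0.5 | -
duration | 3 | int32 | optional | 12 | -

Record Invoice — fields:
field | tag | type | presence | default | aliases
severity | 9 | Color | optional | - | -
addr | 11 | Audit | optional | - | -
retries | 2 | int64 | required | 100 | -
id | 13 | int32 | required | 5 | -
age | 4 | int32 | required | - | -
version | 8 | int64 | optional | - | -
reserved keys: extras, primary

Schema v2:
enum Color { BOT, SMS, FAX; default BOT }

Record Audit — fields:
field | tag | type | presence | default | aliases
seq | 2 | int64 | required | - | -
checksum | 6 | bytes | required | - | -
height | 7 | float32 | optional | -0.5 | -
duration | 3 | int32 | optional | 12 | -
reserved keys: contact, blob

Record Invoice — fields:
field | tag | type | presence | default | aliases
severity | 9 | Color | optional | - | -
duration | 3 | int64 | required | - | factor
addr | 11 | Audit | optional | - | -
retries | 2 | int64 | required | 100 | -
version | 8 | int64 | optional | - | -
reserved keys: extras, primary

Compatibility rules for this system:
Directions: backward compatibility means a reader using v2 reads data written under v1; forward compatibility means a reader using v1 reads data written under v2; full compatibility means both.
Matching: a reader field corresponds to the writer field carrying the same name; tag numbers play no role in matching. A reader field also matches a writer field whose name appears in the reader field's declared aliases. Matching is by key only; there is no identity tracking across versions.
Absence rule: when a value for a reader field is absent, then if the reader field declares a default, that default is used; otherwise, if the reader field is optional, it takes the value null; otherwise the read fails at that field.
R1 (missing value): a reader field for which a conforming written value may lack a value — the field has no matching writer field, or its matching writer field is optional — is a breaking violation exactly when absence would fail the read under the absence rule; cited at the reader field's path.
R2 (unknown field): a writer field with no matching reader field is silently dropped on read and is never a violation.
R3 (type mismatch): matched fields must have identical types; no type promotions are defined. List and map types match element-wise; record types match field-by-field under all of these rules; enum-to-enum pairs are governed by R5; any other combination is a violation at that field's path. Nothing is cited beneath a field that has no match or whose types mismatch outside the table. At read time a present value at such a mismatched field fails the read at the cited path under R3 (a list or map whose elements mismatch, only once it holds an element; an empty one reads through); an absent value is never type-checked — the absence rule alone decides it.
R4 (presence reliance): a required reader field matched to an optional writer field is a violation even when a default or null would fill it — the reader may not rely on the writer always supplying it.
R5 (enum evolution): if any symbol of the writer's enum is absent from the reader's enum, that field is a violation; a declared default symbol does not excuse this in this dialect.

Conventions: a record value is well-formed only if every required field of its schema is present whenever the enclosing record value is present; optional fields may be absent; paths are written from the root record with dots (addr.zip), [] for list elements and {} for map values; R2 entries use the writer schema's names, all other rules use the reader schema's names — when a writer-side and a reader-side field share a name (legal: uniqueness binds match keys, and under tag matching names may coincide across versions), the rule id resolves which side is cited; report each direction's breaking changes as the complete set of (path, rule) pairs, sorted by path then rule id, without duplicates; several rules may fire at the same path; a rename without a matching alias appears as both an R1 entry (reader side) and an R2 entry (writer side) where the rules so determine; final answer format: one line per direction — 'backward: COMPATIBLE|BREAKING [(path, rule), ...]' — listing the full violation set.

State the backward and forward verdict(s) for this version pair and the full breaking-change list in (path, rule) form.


backward: BREAKING [(addr.seq, R3), (duration, R1)]; forward: BREAKING [(addr.seq, R3), (age, R1)]

the writer's type comes first in each Invoice pair
backward on Invoice — v2 reading data written by v1:
  writer optional, Color -> Color: reader severity maps from writer severity
  duration: no writer match
  writer optional, Audit -> Audit: reader addr maps from writer addr
  writer required, int64 -> int64: reader retries maps from writer retries
  writer optional, int64 -> int64: reader version maps from writer version
  writer id: unknown to reader
  writer age: unknown to reader
  writer required, int32 -> int64: reader addr.seq maps from writer addr.seq
  writer required, bytes -> bytes: reader addr.checksum maps from writer addr.checksum
  writer optional, float32 -> float32: reader addr.height maps from writer addr.height
  writer optional, int32 -> int32: reader addr.duration maps from writer addr.duration
  violation R3 at addr.seq
  violation R1 at duration
  => backward: BREAKING (2)
forward on Invoice — v1 reading data written by v2:
  writer optional, Color -> Color: reader severity maps from writer severity
  writer optional, Audit -> Audit: reader addr maps from writer addr
  writer required, int64 -> int64: reader retries maps from writer retries
  id: no writer match
  age: no writer match
  writer optional, int64 -> int64: reader version maps from writer version
  writer duration: unknown to reader
  writer required, int64 -> int32: reader addr.seq maps from writer addr.seq
  writer required, bytes -> bytes: reader addr.checksum maps from writer addr.checksum
  writer optional, float32 -> float32: reader addr.height maps from writer addr.height
  writer optional, int32 -> int32: reader addr.duration maps from writer addr.duration
  violation R3 at addr.seq
  violation R1 at age
  => forward: BREAKING (2)


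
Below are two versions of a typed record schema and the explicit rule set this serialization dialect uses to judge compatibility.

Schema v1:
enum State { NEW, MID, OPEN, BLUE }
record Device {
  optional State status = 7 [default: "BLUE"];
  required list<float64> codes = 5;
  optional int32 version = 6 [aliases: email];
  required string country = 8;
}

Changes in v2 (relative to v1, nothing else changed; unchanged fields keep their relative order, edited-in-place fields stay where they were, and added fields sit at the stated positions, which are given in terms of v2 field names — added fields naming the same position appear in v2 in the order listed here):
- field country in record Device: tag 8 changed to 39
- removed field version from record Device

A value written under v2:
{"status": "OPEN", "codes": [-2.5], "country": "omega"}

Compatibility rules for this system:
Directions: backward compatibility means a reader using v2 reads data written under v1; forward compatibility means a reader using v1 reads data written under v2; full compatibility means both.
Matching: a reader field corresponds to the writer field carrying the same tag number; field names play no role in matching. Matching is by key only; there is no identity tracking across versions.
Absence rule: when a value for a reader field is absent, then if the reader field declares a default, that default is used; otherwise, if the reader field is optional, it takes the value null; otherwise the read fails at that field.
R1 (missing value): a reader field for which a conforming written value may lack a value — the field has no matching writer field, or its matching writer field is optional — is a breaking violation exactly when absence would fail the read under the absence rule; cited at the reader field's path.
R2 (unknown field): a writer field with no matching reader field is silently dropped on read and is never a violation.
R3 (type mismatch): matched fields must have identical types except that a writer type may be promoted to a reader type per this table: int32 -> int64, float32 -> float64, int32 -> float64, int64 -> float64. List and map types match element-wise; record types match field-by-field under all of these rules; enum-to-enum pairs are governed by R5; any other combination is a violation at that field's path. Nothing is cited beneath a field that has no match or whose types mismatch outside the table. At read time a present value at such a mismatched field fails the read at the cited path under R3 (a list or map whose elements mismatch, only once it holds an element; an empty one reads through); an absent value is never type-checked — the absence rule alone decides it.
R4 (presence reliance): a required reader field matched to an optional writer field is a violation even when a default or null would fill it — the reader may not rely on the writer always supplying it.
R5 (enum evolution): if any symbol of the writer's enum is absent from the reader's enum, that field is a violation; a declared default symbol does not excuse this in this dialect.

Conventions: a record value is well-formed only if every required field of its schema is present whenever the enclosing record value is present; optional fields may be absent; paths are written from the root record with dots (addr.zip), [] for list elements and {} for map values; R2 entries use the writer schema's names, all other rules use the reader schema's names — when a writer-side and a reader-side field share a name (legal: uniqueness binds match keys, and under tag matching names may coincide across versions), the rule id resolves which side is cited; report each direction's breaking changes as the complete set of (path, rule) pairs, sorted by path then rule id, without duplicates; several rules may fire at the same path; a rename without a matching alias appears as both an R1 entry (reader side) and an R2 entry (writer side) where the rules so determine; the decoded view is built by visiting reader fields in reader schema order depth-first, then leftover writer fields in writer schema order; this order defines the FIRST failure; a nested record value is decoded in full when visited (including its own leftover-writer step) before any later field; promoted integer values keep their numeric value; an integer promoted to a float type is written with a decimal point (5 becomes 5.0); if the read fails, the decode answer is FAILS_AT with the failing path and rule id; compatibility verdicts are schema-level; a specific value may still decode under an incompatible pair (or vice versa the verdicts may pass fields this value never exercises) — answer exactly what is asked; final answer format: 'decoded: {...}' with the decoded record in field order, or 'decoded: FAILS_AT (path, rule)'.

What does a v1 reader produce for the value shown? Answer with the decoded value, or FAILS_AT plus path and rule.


decoded: FAILS_AT (country, R1)

in Device below, arrows point writer -> reader
decoding the Device value with the v1 reader:
  status := "OPEN"
  codes := [-2.5]
  version := null (not supplied -> null)
  read fails at country under R1 (no fill)
  => FAILS_AT (country, R1)
remaining Device differences; none change what is asked:
  removed field version from record Device -> triggers nothing under the printed rules; the Device answer is the same either way


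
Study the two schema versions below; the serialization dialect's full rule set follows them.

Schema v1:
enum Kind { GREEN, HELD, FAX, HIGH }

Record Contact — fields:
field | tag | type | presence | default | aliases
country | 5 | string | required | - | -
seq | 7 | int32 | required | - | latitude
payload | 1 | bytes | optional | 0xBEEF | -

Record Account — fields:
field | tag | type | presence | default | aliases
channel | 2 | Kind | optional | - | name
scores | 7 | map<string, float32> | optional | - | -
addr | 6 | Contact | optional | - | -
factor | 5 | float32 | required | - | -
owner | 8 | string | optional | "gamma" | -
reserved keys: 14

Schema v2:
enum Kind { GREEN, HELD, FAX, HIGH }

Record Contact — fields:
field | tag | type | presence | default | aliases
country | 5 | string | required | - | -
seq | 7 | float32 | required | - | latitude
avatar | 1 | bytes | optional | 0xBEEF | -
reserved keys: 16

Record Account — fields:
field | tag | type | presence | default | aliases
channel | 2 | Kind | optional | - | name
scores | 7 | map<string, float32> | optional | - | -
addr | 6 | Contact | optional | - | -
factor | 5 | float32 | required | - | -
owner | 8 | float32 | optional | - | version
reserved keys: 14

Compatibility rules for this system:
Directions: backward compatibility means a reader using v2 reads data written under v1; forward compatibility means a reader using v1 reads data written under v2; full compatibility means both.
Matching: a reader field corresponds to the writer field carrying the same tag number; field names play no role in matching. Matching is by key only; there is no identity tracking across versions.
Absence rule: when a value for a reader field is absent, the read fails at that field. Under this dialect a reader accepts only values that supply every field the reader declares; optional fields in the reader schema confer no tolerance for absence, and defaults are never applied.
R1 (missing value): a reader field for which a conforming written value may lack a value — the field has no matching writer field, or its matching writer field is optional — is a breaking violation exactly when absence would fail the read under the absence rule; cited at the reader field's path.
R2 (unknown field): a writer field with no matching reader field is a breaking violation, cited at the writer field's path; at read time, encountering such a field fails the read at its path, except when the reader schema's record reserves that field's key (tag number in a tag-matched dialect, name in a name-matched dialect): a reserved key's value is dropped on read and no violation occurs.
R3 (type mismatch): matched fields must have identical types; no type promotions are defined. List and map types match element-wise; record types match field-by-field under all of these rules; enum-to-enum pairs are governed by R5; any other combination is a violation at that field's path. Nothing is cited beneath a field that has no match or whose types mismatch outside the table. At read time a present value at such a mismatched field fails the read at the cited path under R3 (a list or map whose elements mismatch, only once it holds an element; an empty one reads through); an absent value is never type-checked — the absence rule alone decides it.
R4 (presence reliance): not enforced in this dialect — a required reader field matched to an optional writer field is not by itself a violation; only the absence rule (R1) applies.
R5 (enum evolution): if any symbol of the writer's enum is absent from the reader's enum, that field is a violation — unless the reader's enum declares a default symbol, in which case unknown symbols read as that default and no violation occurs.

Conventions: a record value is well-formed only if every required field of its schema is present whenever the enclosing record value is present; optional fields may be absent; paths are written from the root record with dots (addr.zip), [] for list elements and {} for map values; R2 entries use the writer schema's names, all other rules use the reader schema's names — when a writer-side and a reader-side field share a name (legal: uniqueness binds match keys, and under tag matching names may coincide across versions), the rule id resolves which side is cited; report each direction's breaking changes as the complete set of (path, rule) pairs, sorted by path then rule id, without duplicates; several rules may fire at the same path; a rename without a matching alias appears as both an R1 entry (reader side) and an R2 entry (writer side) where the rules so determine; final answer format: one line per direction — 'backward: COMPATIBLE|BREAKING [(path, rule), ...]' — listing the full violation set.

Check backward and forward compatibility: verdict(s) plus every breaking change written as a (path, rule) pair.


backward: BREAKING [(addr, R1), (addr.avatar, R1), (addr.seq, R3), (channel, R1), (owner, R1), (owner, R3), (scores, R1)]; forward: BREAKING [(addr, R1), (addr.payload, R1), (addr.seq, R3), (channel, R1), (owner, R1), (owner, R3), (scores, R1)]

each type pair in Account: writer, then reader
backward for Account (reader v2, writer v1):
  channel: Kind -> Kind, writer optional; from channel
  scores: map<string, float32> -> map<string, float32>, writer optional; from scores
  addr: Contact -> Contact, writer optional; from addr
  factor: float32 -> float32, writer required; from factor
  owner: string -> float32, writer optional; from owner
  addr.country: string -> string, writer required; from addr.country
  addr.seq: int32 -> float32, writer required; from addr.seq
  addr.avatar: bytes -> bytes, writer optional; from addr.payload
  rule R1 violated at addr
  rule R1 violated at addr.avatar
  rule R3 violated at addr.seq
  rule R1 violated at channel
  rule R1 violated at owner
  rule R3 violated at owner
  rule R1 violated at scores
  => 7 violation(s): backward is BREAKING for Account
forward for Account (reader v1, writer v2):
  channel: Kind -> Kind, writer optional; from channel
  scores: map<string, float32> -> map<string, float32>, writer optional; from scores
  addr: Contact -> Contact, writer optional; from addr
  factor: float32 -> float32, writer required; from factor
  owner: float32 -> string, writer optional; from owner
  addr.country: string -> string, writer required; from addr.country
  addr.seq: float32 -> int32, writer required; from addr.seq
  addr.payload: bytes -> bytes, writer optional; from addr.avatar
  rule R1 violated at addr
  rule R1 violated at addr.payload
  rule R3 violated at addr.seq
  rule R1 violated at channel
  rule R1 violated at owner
  rule R3 violated at owner
  rule R1 violated at scores
  => 7 violation(s): forward is BREAKING for Account


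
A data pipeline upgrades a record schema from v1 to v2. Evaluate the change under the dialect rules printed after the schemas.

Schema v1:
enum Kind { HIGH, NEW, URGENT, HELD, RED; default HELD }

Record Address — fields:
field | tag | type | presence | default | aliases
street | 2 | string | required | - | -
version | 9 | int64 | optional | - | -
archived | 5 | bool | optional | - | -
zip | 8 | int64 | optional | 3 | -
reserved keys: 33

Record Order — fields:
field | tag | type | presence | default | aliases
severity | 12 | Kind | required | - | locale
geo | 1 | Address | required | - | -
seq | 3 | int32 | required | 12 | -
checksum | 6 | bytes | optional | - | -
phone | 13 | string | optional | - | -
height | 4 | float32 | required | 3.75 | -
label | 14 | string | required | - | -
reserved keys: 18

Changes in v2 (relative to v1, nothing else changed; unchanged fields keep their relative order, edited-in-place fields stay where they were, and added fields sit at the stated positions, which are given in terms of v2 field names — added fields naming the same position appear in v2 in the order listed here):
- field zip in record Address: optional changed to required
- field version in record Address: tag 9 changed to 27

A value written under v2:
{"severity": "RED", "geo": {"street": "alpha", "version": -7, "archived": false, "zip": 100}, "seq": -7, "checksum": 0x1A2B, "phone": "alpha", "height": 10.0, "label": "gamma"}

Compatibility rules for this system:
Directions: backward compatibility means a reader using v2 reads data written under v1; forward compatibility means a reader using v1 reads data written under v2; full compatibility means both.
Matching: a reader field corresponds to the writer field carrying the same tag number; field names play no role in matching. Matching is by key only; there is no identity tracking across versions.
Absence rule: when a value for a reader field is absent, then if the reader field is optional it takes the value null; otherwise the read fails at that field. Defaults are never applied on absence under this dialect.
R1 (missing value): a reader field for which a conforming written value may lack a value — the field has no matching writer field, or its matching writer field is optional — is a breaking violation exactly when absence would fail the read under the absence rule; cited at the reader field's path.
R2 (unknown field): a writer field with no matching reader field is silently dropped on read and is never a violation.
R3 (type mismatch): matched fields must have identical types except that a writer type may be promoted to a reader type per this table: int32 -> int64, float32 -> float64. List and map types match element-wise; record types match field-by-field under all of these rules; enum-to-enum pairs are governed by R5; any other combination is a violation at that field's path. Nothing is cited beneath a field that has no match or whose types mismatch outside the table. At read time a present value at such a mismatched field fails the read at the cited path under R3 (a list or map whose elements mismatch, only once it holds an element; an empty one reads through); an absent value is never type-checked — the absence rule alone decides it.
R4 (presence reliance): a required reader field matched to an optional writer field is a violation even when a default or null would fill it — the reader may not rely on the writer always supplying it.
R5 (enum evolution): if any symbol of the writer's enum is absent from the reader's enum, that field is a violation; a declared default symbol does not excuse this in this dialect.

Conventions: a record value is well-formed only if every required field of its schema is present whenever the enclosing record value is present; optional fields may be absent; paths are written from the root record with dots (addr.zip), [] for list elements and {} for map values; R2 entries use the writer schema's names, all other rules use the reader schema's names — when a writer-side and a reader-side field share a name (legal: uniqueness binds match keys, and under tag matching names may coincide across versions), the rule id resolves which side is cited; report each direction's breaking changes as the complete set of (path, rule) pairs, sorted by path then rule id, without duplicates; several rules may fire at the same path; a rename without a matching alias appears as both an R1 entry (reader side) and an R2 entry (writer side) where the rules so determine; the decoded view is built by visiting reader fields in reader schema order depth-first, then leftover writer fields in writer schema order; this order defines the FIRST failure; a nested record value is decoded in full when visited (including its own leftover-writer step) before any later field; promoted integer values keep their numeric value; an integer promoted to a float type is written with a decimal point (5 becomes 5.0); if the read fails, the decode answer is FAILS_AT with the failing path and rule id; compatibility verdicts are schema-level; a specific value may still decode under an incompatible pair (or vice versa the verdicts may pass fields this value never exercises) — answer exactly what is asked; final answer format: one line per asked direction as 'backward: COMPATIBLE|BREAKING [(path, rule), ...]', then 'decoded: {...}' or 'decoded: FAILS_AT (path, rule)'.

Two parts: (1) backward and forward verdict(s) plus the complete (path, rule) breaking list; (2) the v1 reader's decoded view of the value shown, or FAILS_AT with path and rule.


in Order below, arrows point writer -> reader
backward on Order — v2 reading data written by v1:
  severity <- severity (Kind -> Kind, writer required)
  geo <- geo (Address -> Address, writer required)
  seq <- seq (int32 -> int32, writer required)
  checksum <- checksum (bytes -> bytes, writer optional)
  phone <- phone (string -> string, writer optional)
  height <- height (float32 -> float32, writer required)
  label <- label (string -> string, writer required)
  geo.street <- geo.street (string -> string, writer required)
  geo.version: no writer-side match
  geo.archived <- geo.archived (bool -> bool, writer optional)
  geo.zip <- geo.zip (int64 -> int64, writer optional)
  writer field geo.version has no reader counterpart
  breaking: (geo.zip, R1)
  breaking: (geo.zip, R4)
  backward on Order therefore BREAKING (2)
forward on Order — v1 reading data written by v2:
  severity <- severity (Kind -> Kind, writer required)
  geo <- geo (Address -> Address, writer required)
  seq <- seq (int32 -> int32, writer required)
  checksum <- checksum (bytes -> bytes, writer optional)
  phone <- phone (string -> string, writer optional)
  height <- height (float32 -> float32, writer required)
  label <- label (string -> string, writer required)
  geo.street <- geo.street (string -> string, writer required)
  geo.version: no writer-side match
  geo.archived <- geo.archived (bool -> bool, writer optional)
  geo.zip <- geo.zip (int64 -> int64, writer required)
  writer field geo.version has no reader counterpart
  => no violations; forward on Order: COMPATIBLE
decode (reader v1):
  severity := "RED"
  geo.street := "alpha"
  geo.version := null (not supplied -> null)
  geo.archived := false
  geo.zip := 100
  writer geo.version: unmatched, discarded
  seq := -7
  checksum := 0x1A2B
  phone := "alpha"
  height := 10.0
  label := "gamma"
  => decoded: {"severity": "RED", "geo": {"street": "alpha", "version": null, "archived": false, "zip": 100}, "seq": -7, "checksum": 0x1A2B, "phone": "alpha", "height": 10.0, "label": "gamma"}

backward: BREAKING [(geo.zip, R1), (geo.zip, R4)]; forward: COMPATIBLE []; decoded: {"severity": "RED", "geo": {"street": "alpha", "version": null, "archived": false, "zip": 100}, "seq": -7, "checksum": 0x1A2B, "phone": "alpha", "height": 10.0, "label": "gamma"}


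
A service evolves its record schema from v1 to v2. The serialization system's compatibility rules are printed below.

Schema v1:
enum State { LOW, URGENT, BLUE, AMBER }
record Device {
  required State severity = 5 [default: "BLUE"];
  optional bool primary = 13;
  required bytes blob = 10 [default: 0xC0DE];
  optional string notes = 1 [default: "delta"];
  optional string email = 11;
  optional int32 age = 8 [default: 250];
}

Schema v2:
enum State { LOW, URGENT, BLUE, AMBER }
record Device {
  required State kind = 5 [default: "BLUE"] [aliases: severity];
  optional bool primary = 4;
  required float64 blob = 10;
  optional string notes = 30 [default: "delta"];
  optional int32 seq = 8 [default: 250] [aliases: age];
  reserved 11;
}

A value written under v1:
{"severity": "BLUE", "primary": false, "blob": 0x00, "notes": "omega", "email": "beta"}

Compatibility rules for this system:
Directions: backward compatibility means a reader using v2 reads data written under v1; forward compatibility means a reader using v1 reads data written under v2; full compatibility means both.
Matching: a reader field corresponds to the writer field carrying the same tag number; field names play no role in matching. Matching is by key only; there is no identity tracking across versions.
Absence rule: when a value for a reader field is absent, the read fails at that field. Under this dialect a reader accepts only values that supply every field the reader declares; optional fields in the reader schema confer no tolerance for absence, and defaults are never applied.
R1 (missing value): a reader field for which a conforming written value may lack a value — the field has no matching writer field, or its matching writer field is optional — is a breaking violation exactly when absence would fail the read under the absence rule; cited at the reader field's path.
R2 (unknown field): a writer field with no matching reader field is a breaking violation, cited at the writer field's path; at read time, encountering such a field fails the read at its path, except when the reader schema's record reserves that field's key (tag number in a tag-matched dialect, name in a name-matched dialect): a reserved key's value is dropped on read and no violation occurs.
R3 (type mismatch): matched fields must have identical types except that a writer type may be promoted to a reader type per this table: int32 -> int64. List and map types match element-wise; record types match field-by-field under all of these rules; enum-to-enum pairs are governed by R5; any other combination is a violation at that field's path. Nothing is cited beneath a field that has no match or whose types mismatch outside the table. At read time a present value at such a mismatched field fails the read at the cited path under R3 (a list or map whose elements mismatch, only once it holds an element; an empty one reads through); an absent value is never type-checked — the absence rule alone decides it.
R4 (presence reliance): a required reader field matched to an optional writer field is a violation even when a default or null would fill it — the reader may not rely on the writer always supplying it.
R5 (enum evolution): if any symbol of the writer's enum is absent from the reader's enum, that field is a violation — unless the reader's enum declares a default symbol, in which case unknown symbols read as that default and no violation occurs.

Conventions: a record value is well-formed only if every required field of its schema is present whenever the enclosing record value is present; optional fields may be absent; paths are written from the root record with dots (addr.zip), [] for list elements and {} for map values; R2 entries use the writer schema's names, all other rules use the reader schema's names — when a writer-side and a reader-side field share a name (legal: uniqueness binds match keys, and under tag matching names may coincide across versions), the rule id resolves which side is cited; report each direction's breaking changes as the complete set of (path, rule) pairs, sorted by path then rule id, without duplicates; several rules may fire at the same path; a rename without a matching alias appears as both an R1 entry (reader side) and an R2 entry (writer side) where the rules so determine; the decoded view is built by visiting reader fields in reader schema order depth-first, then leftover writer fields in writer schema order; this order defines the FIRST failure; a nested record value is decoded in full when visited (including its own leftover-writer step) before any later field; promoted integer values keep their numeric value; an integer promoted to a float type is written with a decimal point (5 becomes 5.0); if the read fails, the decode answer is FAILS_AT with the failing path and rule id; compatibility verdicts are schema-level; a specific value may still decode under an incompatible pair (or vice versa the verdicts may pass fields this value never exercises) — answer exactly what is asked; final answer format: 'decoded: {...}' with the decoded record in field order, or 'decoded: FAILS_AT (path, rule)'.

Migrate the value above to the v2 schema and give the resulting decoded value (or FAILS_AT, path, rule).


decoded: FAILS_AT (primary, R1)

the writer's type comes first in each Device pair
migrating the Device value to v2:
  kind := "BLUE" (from writer severity)
  read fails at primary under R1 (no fill)
  => FAILS_AT (primary, R1)
the other Device changes do not affect what is asked:
  field notes in record Device: tag 1 changed to 30 -> changes Device's schema-level verdicts only — the decode of this value is the same
  removed field email from record Device (its key 11 joins the reserved list) -> changes Device's schema-level verdicts only — the decode of this value is the same
  field blob in record Device: type bytes changed to float64 (its default is dropped) -> changes Device's schema-level verdicts only — the decode of this value is the same
  renamed field severity to kind in record Device (alias severity declared on the renamed field) -> fires no rule on Device under this dialect and leaves the result unchanged
  renamed field age to seq in record Device (alias age declared on the renamed field) -> changes Device's schema-level verdicts only — the decode of this value is the same


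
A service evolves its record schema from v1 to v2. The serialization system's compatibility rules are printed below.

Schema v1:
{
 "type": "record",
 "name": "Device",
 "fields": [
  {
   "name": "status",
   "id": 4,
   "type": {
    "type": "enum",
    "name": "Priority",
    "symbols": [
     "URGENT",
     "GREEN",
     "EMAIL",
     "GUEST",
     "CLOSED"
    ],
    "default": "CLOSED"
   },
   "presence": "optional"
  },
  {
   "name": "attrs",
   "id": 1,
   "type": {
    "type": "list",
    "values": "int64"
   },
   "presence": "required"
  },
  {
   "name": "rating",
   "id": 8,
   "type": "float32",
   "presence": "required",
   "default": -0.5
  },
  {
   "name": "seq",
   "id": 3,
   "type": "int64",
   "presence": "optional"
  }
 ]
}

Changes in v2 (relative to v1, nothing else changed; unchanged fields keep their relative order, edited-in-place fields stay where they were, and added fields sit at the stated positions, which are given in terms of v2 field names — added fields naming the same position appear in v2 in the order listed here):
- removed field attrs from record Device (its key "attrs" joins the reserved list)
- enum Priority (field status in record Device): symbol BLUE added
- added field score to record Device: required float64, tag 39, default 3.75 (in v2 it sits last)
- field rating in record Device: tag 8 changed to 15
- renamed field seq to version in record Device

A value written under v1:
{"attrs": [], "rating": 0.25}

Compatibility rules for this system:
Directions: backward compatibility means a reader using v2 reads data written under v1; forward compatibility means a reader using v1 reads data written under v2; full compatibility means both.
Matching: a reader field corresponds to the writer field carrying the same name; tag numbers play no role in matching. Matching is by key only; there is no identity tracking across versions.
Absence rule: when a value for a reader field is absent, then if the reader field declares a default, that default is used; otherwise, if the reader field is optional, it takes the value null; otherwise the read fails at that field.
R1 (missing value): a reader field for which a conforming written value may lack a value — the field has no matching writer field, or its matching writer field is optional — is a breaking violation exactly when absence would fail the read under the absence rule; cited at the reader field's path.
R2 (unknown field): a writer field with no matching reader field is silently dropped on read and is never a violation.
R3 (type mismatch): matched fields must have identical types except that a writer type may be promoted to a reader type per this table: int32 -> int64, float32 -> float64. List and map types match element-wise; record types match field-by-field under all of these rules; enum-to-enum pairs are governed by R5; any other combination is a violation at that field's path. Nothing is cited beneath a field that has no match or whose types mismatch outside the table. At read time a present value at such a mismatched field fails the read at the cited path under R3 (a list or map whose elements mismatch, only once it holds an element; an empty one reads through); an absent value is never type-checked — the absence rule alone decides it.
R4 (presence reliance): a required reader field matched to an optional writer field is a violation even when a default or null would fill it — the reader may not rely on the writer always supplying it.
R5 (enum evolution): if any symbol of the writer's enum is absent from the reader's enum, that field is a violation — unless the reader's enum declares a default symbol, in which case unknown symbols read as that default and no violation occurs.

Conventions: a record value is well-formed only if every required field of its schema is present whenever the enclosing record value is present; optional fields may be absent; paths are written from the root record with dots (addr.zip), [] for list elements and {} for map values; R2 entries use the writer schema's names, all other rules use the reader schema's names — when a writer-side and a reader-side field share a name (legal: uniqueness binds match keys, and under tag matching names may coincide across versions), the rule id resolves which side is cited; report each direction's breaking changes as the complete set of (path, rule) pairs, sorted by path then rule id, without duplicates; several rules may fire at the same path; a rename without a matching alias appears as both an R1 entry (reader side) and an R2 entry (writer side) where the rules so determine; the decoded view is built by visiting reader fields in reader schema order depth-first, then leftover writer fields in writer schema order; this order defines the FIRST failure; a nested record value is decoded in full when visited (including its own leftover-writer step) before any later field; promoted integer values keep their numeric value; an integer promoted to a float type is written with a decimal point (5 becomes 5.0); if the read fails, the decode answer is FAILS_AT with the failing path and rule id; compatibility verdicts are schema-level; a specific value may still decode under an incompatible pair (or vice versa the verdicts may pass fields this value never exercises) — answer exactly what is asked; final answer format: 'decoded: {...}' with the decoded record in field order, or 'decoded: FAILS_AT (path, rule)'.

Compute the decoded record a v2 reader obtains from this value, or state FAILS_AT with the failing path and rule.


decoded: {"status": null, "rating": 0.25, "version": null, "score": 3.75}

in Device below, arrows point writer -> reader
decode walk for Device under reader schema v2:
  status := null (not supplied -> null)
  rating := 0.25
  version := null (not supplied -> null)
  score := 3.75 (no value, default fills)
  writer attrs: unmatched, discarded
  => decoded: {"status": null, "rating": 0.25, "version": null, "score": 3.75}
ruling out the remaining Device differences:
  enum Priority (field status in record Device): symbol BLUE added -> no rule fires on it and the decoded Device view is identical with or without it
  field rating in record Device: tag 8 changed to 15 -> no rule fires on it and the decoded Device view is identical with or without it


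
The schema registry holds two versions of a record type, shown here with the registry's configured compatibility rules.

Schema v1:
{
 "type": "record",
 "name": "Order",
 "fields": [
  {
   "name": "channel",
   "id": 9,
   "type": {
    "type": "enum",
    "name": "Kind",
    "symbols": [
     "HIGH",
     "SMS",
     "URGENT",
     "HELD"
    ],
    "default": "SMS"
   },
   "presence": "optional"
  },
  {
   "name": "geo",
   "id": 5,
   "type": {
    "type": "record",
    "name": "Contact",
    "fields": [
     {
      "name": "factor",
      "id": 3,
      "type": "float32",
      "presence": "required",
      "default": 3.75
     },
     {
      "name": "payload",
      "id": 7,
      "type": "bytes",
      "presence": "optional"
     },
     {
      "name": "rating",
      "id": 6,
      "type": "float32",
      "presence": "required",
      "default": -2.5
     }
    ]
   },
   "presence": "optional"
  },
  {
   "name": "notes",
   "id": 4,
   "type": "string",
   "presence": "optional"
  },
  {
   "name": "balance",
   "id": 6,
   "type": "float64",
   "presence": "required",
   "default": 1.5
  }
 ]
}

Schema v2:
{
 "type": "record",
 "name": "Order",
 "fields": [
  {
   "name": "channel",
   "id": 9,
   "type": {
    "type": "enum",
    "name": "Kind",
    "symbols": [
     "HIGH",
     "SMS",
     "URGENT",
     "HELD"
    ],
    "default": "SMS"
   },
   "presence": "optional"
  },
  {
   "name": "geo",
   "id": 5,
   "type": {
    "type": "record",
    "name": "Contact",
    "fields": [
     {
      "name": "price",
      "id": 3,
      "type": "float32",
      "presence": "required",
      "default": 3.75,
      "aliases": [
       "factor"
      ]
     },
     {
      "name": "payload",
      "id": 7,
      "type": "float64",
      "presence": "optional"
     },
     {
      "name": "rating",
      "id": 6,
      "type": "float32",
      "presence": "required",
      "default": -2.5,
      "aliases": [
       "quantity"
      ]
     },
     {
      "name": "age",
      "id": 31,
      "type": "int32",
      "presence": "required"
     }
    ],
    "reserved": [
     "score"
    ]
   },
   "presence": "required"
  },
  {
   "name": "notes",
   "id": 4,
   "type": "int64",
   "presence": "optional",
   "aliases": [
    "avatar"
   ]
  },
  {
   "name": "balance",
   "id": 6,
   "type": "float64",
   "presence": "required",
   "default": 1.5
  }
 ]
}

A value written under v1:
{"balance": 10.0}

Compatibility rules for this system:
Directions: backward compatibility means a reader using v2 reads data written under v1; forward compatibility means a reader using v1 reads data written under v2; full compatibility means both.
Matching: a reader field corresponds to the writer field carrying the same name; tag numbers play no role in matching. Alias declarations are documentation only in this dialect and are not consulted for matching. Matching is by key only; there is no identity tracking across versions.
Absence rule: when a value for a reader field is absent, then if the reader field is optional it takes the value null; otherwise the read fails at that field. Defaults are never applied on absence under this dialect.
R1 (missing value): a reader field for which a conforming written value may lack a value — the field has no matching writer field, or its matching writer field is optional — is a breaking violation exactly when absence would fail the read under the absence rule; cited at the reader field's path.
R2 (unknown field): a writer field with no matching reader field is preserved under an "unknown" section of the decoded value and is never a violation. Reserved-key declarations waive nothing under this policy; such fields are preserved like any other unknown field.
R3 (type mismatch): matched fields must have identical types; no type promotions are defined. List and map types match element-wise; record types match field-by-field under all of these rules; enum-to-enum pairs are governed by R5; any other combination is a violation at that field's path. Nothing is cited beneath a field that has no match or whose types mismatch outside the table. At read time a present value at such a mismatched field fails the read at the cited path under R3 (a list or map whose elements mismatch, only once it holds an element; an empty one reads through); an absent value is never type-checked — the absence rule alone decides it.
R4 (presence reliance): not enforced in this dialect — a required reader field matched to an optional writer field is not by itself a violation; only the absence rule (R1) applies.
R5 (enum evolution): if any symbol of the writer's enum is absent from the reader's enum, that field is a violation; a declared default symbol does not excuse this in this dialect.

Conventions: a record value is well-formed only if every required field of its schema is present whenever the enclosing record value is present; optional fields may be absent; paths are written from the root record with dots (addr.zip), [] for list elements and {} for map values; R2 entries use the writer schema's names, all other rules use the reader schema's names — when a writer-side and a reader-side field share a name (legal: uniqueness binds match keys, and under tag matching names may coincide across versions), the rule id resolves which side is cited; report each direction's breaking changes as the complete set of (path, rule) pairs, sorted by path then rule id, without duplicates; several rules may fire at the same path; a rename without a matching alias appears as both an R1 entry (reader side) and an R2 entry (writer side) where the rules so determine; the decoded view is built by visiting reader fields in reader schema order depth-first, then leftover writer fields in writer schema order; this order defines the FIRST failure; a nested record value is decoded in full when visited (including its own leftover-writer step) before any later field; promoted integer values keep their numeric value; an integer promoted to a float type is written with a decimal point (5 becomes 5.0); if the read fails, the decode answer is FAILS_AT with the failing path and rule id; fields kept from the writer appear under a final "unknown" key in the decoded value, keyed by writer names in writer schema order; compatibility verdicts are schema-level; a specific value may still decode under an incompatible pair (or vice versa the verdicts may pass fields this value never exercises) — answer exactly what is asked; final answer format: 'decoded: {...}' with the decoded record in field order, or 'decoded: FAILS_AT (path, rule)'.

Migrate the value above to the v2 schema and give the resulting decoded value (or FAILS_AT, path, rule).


decoded: FAILS_AT (geo, R1)

each type pair in Order: writer, then reader
migrating the Order value to v2:
  channel := null (not supplied -> null)
  read fails at geo under R1 (no fill)
  => FAILS_AT (geo, R1)
the rest of the Order diff is inert for this question:
  renamed field factor to price in record Contact (alias factor declared on the renamed field) -> a verdict-level change on Order — the shown value reads the same
  field notes in record Order: type string changed to int64 -> a verdict-level change on Order — the shown value reads the same
  field payload in record Contact: type bytes changed to float64 -> a verdict-level change on Order — the shown value reads the same
  added field age to record Contact: required int32, tag 31 (in v2 it sits last) -> a verdict-level change on Order — the shown value reads the same
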